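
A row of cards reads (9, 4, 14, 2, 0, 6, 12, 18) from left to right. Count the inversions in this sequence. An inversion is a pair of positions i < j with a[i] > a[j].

11 inversions

For each element, count later entries that are smaller:
9 → 4, 2, 0, 6 → 4
4 → 2, 0 → 2
14 → 2, 0, 6, 12 → 4
2 → 0 → 1
0 → none → 0
6 → none → 0
12 → none → 0
18 → none → 0
Sum: 4 + 2 + 4 + 1 + 0 + 0 + 0 + 0 = 11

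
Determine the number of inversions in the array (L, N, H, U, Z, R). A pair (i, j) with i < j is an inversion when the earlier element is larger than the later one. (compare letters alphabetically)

4

Sweep left to right; for each value list the smaller values that follow it:
L → H → 1
N → H → 1
H → none → 0
U → R → 1
Z → R → 1
R → none → 0
Sum: 1 + 1 + 0 + 1 + 1 + 0 = 4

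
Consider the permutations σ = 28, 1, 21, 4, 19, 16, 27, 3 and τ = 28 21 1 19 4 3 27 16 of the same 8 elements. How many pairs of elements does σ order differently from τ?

Assign each item its position (1..8) in the first ordering, then rewrite the second ordering as that position sequence:
positions: 28→1, 1→2, 21→3, 4→4, 19→5, 16→6, 27→7, 3→8
second ordering as positions: [1, 3, 2, 5, 4, 8, 7, 6]
Discordant pairs = inversions in this position sequence.
1: 0
3: 2 → 1
2: 0
5: 4 → 1
4: 0
8: 7, 6 → 2
7: 6 → 1
6: 0
Total: 0 + 1 + 0 + 1 + 0 + 2 + 1 + 0 = 5

5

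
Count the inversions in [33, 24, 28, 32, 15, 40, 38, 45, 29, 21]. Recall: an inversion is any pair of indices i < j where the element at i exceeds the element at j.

Count, for each position, how many later elements it exceeds:
33: 6
24: 2
28: 2
32: 3
15: 0
40: 3
38: 2
45: 2
29: 1
21: 0
Sum: 6 + 2 + 2 + 3 + 0 + 3 + 2 + 2 + 1 + 0 = 21

21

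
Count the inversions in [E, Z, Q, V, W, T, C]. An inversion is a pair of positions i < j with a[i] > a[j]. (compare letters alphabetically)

For each element, count later entries that are smaller:
E → C → 1
Z → Q, V, W, T, C → 5
Q → C → 1
V → T, C → 2
W → T, C → 2
T → C → 1
C → none → 0
Sum: 1 + 5 + 1 + 2 + 2 + 1 + 0 = 12

There are 12 out-of-order pairs.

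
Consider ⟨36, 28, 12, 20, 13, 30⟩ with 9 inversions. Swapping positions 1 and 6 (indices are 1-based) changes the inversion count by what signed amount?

-1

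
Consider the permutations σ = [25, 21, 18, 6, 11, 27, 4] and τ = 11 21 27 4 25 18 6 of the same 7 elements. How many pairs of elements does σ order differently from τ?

11 discordant pairs

Assign each item its position (1..7) in the first ordering, then rewrite the second ordering as that position sequence:
positions: 25→1, 21→2, 18→3, 6→4, 11→5, 27→6, 4→7
second ordering as positions: [5, 2, 6, 7, 1, 3, 4]
Discordant pairs = inversions in this position sequence.
5: 2, 1, 3, 4 → 4
2: 1 → 1
6: 1, 3, 4 → 3
7: 1, 3, 4 → 3
1: 0
3: 0
4: 0
Total: 4 + 1 + 3 + 3 + 0 + 0 + 0 = 11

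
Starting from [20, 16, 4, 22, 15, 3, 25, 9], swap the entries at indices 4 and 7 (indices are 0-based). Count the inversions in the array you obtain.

Positions 4 and 7 hold 15 and 9; after swapping, the array is [20, 16, 4, 22, 9, 3, 25, 15].
Sweep left to right; for each value list the smaller values that follow it:
20 → 16, 4, 9, 3, 15 → 5
16 → 4, 9, 3, 15 → 4
4 → 3 → 1
22 → 9, 3, 15 → 3
9 → 3 → 1
3 → none → 0
25 → 15 → 1
15 → none → 0
Sum: 5 + 4 + 1 + 3 + 1 + 0 + 1 + 0 = 15

Inversions: 15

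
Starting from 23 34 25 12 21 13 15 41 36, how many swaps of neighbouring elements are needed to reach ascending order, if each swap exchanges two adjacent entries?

The minimum number of adjacent swaps to sort an array equals its inversion count, since every such swap removes exactly one inversion.
Count inversions — for each element, later elements that are smaller:
23: 12, 21, 13, 15 → 4
34: 25, 12, 21, 13, 15 → 5
25: 12, 21, 13, 15 → 4
12: none → 0
21: 13, 15 → 2
13: none → 0
15: none → 0
41: 36 → 1
36: none → 0
Total inversions: 4 + 5 + 4 + 0 + 2 + 0 + 0 + 1 + 0 = 16

There are 16 adjacent swaps.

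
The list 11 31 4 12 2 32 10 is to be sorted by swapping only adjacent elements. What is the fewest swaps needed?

11

Each adjacent swap fixes exactly one inversion, so the minimum swap count equals the number of inversions.
Count inversions — for each element, later elements that are smaller:
11: 4, 2, 10 → 3
31: 4, 12, 2, 10 → 4
4: 2 → 1
12: 2, 10 → 2
2: none → 0
32: 10 → 1
10: none → 0
Total inversions: 3 + 4 + 1 + 2 + 0 + 1 + 0 = 11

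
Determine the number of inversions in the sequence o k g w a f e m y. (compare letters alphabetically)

18

Count, for each position, how many later elements it exceeds:
o → k, g, a, f, e, m → 6
k → g, a, f, e → 4
g → a, f, e → 3
w → a, f, e, m → 4
a → none → 0
f → e → 1
e → none → 0
m → none → 0
y → none → 0
Sum: 6 + 4 + 3 + 4 + 0 + 1 + 0 + 0 + 0 = 18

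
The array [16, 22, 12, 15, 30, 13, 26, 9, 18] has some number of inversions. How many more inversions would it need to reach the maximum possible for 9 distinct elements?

17 inversions short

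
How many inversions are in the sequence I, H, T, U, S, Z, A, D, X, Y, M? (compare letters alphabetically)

There are 23 inversions.

Element-by-element contributions:
I → H, A, D → 3
H → A, D → 2
T → S, A, D, M → 4
U → S, A, D, M → 4
S → A, D, M → 3
Z → A, D, X, Y, M → 5
A → none → 0
D → none → 0
X → M → 1
Y → M → 1
M → none → 0
Sum: 3 + 2 + 4 + 4 + 3 + 5 + 0 + 0 + 1 + 1 + 0 = 23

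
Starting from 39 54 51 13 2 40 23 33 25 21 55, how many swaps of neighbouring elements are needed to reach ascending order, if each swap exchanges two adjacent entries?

Each adjacent swap fixes exactly one inversion, so the minimum swap count equals the number of inversions.
Count inversions — for each element, later elements that are smaller:
39: 13, 2, 23, 33, 25, 21 → 6
54: 51, 13, 2, 40, 23, 33, 25, 21 → 8
51: 13, 2, 40, 23, 33, 25, 21 → 7
13: 2 → 1
2: none → 0
40: 23, 33, 25, 21 → 4
23: 21 → 1
33: 25, 21 → 2
25: 21 → 1
21: none → 0
55: none → 0
Total inversions: 6 + 8 + 7 + 1 + 0 + 4 + 1 + 2 + 1 + 0 + 0 = 30

30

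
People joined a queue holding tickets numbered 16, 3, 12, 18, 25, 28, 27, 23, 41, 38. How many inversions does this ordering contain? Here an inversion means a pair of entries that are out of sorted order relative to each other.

There are 7 inversions.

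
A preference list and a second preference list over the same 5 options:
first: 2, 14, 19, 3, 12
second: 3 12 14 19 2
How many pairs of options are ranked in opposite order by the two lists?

Assign each item its position (1..5) in the first ordering, then rewrite the second ordering as that position sequence:
positions: 2→1, 14→2, 19→3, 3→4, 12→5
second ordering as positions: [4, 5, 2, 3, 1]
Discordant pairs = inversions in this position sequence.
4: 2, 3, 1 → 3
5: 2, 3, 1 → 3
2: 1 → 1
3: 1 → 1
1: 0
Total: 3 + 3 + 1 + 1 + 0 = 8

8 pairs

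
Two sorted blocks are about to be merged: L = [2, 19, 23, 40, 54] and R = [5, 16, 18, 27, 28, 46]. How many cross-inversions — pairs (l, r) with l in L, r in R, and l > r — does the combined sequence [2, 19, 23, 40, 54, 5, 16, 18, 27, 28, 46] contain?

Count, for every r in R, how many entries of L exceed r:
r = 5: 19, 23, 40, 54 → 4
r = 16: 19, 23, 40, 54 → 4
r = 18: 19, 23, 40, 54 → 4
r = 27: 40, 54 → 2
r = 28: 40, 54 → 2
r = 46: 54 → 1
Cross-inversions: 4 + 4 + 4 + 2 + 2 + 1 = 17

17 split inversions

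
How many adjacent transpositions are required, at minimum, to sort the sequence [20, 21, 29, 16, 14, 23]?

8

Each adjacent swap fixes exactly one inversion, so the minimum swap count equals the number of inversions.
Count inversions — for each element, later elements that are smaller:
20: 16, 14 → 2
21: 16, 14 → 2
29: 16, 14, 23 → 3
16: 14 → 1
14: none → 0
23: none → 0
Total inversions: 2 + 2 + 3 + 1 + 0 + 0 = 8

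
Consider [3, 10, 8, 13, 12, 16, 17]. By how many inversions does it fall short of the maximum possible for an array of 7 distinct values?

Maximum inversions for 7 distinct elements is C(7, 2) = 7·6/2 = 21.
Current inversions — for each element, count later smaller elements:
3: 0
10: 1
8: 0
13: 1
12: 0
16: 0
17: 0
Current total: 0 + 1 + 0 + 1 + 0 + 0 + 0 = 2
Shortfall: 21 − 2 = 19

19 inversions short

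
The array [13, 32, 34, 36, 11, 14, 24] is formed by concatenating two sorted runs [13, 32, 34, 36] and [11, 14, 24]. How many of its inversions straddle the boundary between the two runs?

Count, for every r in R, how many entries of L exceed r:
r = 11: 13, 32, 34, 36 → 4
r = 14: 32, 34, 36 → 3
r = 24: 32, 34, 36 → 3
Cross-inversions: 4 + 3 + 3 = 10

There are 10 split inversions.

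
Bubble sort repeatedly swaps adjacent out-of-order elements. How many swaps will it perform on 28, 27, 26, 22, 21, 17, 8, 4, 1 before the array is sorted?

The minimum number of adjacent swaps to sort an array equals its inversion count, since every such swap removes exactly one inversion.
Count inversions — for each element, later elements that are smaller:
28: 27, 26, 22, 21, 17, 8, 4, 1 → 8
27: 26, 22, 21, 17, 8, 4, 1 → 7
26: 22, 21, 17, 8, 4, 1 → 6
22: 21, 17, 8, 4, 1 → 5
21: 17, 8, 4, 1 → 4
17: 8, 4, 1 → 3
8: 4, 1 → 2
4: 1 → 1
1: none → 0
Total inversions: 8 + 7 + 6 + 5 + 4 + 3 + 2 + 1 + 0 = 36

36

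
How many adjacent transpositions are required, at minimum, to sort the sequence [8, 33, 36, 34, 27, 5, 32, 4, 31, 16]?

29

Minimum adjacent swaps = number of inversions (each swap of adjacent out-of-order elements removes one inversion and no swap can remove more).
Count inversions — for each element, later elements that are smaller:
8: 5, 4 → 2
33: 27, 5, 32, 4, 31, 16 → 6
36: 34, 27, 5, 32, 4, 31, 16 → 7
34: 27, 5, 32, 4, 31, 16 → 6
27: 5, 4, 16 → 3
5: 4 → 1
32: 4, 31, 16 → 3
4: none → 0
31: 16 → 1
16: none → 0
Total inversions: 2 + 6 + 7 + 6 + 3 + 1 + 3 + 0 + 1 + 0 = 29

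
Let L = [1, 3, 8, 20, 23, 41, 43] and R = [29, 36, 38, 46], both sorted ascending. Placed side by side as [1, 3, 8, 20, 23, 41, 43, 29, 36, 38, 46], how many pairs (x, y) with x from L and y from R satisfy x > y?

6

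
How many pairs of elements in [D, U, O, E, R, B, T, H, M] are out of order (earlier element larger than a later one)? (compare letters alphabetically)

18

Element-by-element contributions:
D → B → 1
U → O, E, R, B, T, H, M → 7
O → E, B, H, M → 4
E → B → 1
R → B, H, M → 3
B → none → 0
T → H, M → 2
H → none → 0
M → none → 0
Sum: 1 + 7 + 4 + 1 + 3 + 0 + 2 + 0 + 0 = 18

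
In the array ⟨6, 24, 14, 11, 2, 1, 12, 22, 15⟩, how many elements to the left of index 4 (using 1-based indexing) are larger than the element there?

2 such elements

The element at index 4 is 11.
Elements before it: 6, 24, 14
Those larger than 11: 24, 14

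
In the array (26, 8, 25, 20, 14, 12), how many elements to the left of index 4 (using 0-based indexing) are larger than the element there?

3 such elements

The element at index 4 is 14.
Elements before it: 26, 8, 25, 20
Those larger than 14: 26, 25, 20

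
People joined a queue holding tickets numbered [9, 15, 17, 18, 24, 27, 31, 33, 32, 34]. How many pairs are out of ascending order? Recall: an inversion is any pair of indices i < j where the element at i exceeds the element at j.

1

Sweep left to right; for each value list the smaller values that follow it:
9: 0
15: 0
17: 0
18: 0
24: 0
27: 0
31: 0
33: 1
32: 0
34: 0
Sum: 0 + 0 + 0 + 0 + 0 + 0 + 0 + 1 + 0 + 0 = 1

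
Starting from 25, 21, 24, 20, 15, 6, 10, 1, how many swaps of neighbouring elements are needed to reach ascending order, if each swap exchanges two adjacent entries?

Minimum adjacent swaps = number of inversions (each swap of adjacent out-of-order elements removes one inversion and no swap can remove more).
Count inversions — for each element, later elements that are smaller:
25: 21, 24, 20, 15, 6, 10, 1 → 7
21: 20, 15, 6, 10, 1 → 5
24: 20, 15, 6, 10, 1 → 5
20: 15, 6, 10, 1 → 4
15: 6, 10, 1 → 3
6: 1 → 1
10: 1 → 1
1: none → 0
Total inversions: 7 + 5 + 5 + 4 + 3 + 1 + 1 + 0 = 26

26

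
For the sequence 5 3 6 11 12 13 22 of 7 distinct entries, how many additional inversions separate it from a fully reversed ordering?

20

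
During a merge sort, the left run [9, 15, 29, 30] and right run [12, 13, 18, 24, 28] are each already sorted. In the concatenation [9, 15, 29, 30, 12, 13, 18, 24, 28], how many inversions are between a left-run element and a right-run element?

12

For each element r of the right run, count left-run elements greater than r:
r = 12: 15, 29, 30 → 3
r = 13: 15, 29, 30 → 3
r = 18: 29, 30 → 2
r = 24: 29, 30 → 2
r = 28: 29, 30 → 2
Cross-inversions: 3 + 3 + 2 + 2 + 2 = 12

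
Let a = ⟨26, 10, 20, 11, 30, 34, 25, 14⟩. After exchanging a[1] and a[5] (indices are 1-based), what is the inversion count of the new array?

13

Positions 1 and 5 hold 26 and 30; after swapping, the array is [30, 10, 20, 11, 26, 34, 25, 14].
Count, for each position, how many later elements it exceeds:
30 → 10, 20, 11, 26, 25, 14 → 6
10 → none → 0
20 → 11, 14 → 2
11 → none → 0
26 → 25, 14 → 2
34 → 25, 14 → 2
25 → 14 → 1
14 → none → 0
Sum: 6 + 0 + 2 + 0 + 2 + 2 + 1 + 0 = 13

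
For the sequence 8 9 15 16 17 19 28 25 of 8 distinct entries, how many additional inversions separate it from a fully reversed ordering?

27

Maximum inversions for 8 distinct elements is C(8, 2) = 8·7/2 = 28.
Current inversions — for each element, count later smaller elements:
8: 0
9: 0
15: 0
16: 0
17: 0
19: 0
28: 1
25: 0
Current total: 0 + 0 + 0 + 0 + 0 + 0 + 1 + 0 = 1
Shortfall: 28 − 1 = 27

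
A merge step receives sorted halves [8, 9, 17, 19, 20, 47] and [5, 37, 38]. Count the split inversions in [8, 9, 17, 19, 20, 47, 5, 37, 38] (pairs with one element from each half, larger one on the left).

8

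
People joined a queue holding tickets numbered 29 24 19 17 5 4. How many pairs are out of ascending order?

15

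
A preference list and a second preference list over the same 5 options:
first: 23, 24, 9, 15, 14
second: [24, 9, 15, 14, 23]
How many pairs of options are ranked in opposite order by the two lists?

There are 4 pairs.

Assign each item its position (1..5) in the first ordering, then rewrite the second ordering as that position sequence:
positions: 23→1, 24→2, 9→3, 15→4, 14→5
second ordering as positions: [2, 3, 4, 5, 1]
Discordant pairs = inversions in this position sequence.
2: 1 → 1
3: 1 → 1
4: 1 → 1
5: 1 → 1
1: 0
Total: 1 + 1 + 1 + 1 + 0 = 4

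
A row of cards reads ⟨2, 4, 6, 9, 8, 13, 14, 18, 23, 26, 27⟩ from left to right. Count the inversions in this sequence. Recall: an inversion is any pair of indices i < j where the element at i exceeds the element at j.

Sweep left to right; for each value list the smaller values that follow it:
2 → none → 0
4 → none → 0
6 → none → 0
9 → 8 → 1
8 → none → 0
13 → none → 0
14 → none → 0
18 → none → 0
23 → none → 0
26 → none → 0
27 → none → 0
Sum: 0 + 0 + 0 + 1 + 0 + 0 + 0 + 0 + 0 + 0 + 0 = 1

There is 1 inversion.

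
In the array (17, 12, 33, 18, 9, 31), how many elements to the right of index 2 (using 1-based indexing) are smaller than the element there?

The element at index 2 is 12.
Elements after it: 33, 18, 9, 31
Those smaller than 12: 9

1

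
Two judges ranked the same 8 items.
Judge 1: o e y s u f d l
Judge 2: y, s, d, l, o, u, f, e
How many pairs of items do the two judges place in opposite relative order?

Assign each item its position (1..8) in the first ordering, then rewrite the second ordering as that position sequence:
positions: o→1, e→2, y→3, s→4, u→5, f→6, d→7, l→8
second ordering as positions: [3, 4, 7, 8, 1, 5, 6, 2]
Discordant pairs = inversions in this position sequence.
3: 1, 2 → 2
4: 1, 2 → 2
7: 1, 5, 6, 2 → 4
8: 1, 5, 6, 2 → 4
1: 0
5: 2 → 1
6: 2 → 1
2: 0
Total: 2 + 2 + 4 + 4 + 0 + 1 + 1 + 0 = 14

14 discordant pairs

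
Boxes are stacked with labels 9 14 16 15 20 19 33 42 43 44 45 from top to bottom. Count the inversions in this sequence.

2 inversions

Sweep left to right; for each value list the smaller values that follow it:
9 → none → 0
14 → none → 0
16 → 15 → 1
15 → none → 0
20 → 19 → 1
19 → none → 0
33 → none → 0
42 → none → 0
43 → none → 0
44 → none → 0
45 → none → 0
Sum: 0 + 0 + 1 + 0 + 1 + 0 + 0 + 0 + 0 + 0 + 0 = 2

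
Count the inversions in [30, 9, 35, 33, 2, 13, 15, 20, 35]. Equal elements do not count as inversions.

15

Element-by-element contributions:
30: 5
9: 1
35: 5
33: 4
2: 0
13: 0
15: 0
20: 0
35: 0
Sum: 5 + 1 + 5 + 4 + 0 + 0 + 0 + 0 + 0 = 15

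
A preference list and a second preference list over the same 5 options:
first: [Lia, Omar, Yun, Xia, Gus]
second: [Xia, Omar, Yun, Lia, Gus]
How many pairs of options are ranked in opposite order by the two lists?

Assign each item its position (1..5) in the first ordering, then rewrite the second ordering as that position sequence:
positions: Lia→1, Omar→2, Yun→3, Xia→4, Gus→5
second ordering as positions: [4, 2, 3, 1, 5]
Discordant pairs = inversions in this position sequence.
4: 2, 3, 1 → 3
2: 1 → 1
3: 1 → 1
1: 0
5: 0
Total: 3 + 1 + 1 + 0 + 0 = 5

5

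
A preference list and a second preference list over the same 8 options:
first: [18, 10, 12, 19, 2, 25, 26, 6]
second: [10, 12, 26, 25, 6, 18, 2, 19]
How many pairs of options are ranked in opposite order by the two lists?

13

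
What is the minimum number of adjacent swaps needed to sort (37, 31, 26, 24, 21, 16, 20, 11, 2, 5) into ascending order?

Minimum adjacent swaps = number of inversions (each swap of adjacent out-of-order elements removes one inversion and no swap can remove more).
Count inversions — for each element, later elements that are smaller:
37: 31, 26, 24, 21, 16, 20, 11, 2, 5 → 9
31: 26, 24, 21, 16, 20, 11, 2, 5 → 8
26: 24, 21, 16, 20, 11, 2, 5 → 7
24: 21, 16, 20, 11, 2, 5 → 6
21: 16, 20, 11, 2, 5 → 5
16: 11, 2, 5 → 3
20: 11, 2, 5 → 3
11: 2, 5 → 2
2: none → 0
5: none → 0
Total inversions: 9 + 8 + 7 + 6 + 5 + 3 + 3 + 2 + 0 + 0 = 43

43 swaps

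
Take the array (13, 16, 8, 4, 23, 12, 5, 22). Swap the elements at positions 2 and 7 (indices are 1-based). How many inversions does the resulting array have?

9

Positions 2 and 7 hold 16 and 5; after swapping, the array is [13, 5, 8, 4, 23, 12, 16, 22].
Sweep left to right; for each value list the smaller values that follow it:
13: 4
5: 1
8: 1
4: 0
23: 3
12: 0
16: 0
22: 0
Sum: 4 + 1 + 1 + 0 + 3 + 0 + 0 + 0 = 9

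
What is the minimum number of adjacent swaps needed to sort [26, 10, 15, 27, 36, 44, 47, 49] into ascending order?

Minimum adjacent swaps = number of inversions (each swap of adjacent out-of-order elements removes one inversion and no swap can remove more).
Count inversions — for each element, later elements that are smaller:
26: 10, 15 → 2
10: none → 0
15: none → 0
27: none → 0
36: none → 0
44: none → 0
47: none → 0
49: none → 0
Total inversions: 2 + 0 + 0 + 0 + 0 + 0 + 0 + 0 = 2

2 adjacent swaps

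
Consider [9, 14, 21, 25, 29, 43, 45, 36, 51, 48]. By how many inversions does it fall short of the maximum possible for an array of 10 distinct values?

Maximum inversions for 10 distinct elements is C(10, 2) = 10·9/2 = 45.
Current inversions — for each element, count later smaller elements:
9: 0
14: 0
21: 0
25: 0
29: 0
43: 1
45: 1
36: 0
51: 1
48: 0
Current total: 0 + 0 + 0 + 0 + 0 + 1 + 1 + 0 + 1 + 0 = 3
Shortfall: 45 − 3 = 42

42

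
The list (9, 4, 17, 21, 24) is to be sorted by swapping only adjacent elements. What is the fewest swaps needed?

Swaps: 1

The minimum number of adjacent swaps to sort an array equals its inversion count, since every such swap removes exactly one inversion.
Count inversions — for each element, later elements that are smaller:
9: 4 → 1
4: none → 0
17: none → 0
21: none → 0
24: none → 0
Total inversions: 1 + 0 + 0 + 0 + 0 = 1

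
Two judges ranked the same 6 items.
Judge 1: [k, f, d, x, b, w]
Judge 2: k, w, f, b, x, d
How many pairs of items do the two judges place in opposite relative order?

7

Assign each item its position (1..6) in the first ordering, then rewrite the second ordering as that position sequence:
positions: k→1, f→2, d→3, x→4, b→5, w→6
second ordering as positions: [1, 6, 2, 5, 4, 3]
Discordant pairs = inversions in this position sequence.
1: 0
6: 2, 5, 4, 3 → 4
2: 0
5: 4, 3 → 2
4: 3 → 1
3: 0
Total: 0 + 4 + 0 + 2 + 1 + 0 = 7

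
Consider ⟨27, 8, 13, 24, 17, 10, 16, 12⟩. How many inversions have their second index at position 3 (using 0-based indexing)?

The element at index 3 is 24.
Elements before it: 27, 8, 13
Those larger than 24: 27

1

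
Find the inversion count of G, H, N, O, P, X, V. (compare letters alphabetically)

1

Listing every pair i<j with a[i]>a[j] (using 0-based positions):
(5,6): X > V
That's 1 pair.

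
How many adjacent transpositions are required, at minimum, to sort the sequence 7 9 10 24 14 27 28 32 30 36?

2 swaps

The minimum number of adjacent swaps to sort an array equals its inversion count, since every such swap removes exactly one inversion.
Count inversions — for each element, later elements that are smaller:
7: none → 0
9: none → 0
10: none → 0
24: 14 → 1
14: none → 0
27: none → 0
28: none → 0
32: 30 → 1
30: none → 0
36: none → 0
Total inversions: 0 + 0 + 0 + 1 + 0 + 0 + 0 + 1 + 0 + 0 = 2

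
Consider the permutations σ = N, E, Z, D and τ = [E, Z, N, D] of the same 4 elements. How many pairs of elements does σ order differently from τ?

2

Assign each item its position (1..4) in the first ordering, then rewrite the second ordering as that position sequence:
positions: N→1, E→2, Z→3, D→4
second ordering as positions: [2, 3, 1, 4]
Discordant pairs = inversions in this position sequence.
2: 1 → 1
3: 1 → 1
1: 0
4: 0
Total: 1 + 1 + 0 + 0 = 2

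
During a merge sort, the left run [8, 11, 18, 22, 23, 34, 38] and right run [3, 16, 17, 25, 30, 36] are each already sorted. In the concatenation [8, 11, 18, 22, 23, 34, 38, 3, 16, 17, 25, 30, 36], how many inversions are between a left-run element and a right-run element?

Cross-inversions: 22

Take each right-half value and tally the left-half values above it:
r = 3: 8, 11, 18, 22, 23, 34, 38 → 7
r = 16: 18, 22, 23, 34, 38 → 5
r = 17: 18, 22, 23, 34, 38 → 5
r = 25: 34, 38 → 2
r = 30: 34, 38 → 2
r = 36: 38 → 1
Cross-inversions: 7 + 5 + 5 + 2 + 2 + 1 = 22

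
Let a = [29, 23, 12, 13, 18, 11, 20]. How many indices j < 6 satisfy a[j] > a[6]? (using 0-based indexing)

2

The element at index 6 is 20.
Elements before it: 29, 23, 12, 13, 18, 11
Those larger than 20: 29, 23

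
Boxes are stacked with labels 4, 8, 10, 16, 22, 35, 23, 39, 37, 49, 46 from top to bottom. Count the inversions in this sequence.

3 inversions

Sweep left to right; for each value list the smaller values that follow it:
4: 0
8: 0
10: 0
16: 0
22: 0
35: 1
23: 0
39: 1
37: 0
49: 1
46: 0
Sum: 0 + 0 + 0 + 0 + 0 + 1 + 0 + 1 + 0 + 1 + 0 = 3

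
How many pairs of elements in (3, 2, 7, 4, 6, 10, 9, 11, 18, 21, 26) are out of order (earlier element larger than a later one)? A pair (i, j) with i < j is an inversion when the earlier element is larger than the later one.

4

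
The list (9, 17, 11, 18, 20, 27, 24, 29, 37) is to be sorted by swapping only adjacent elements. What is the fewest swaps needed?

2

Minimum adjacent swaps = number of inversions (each swap of adjacent out-of-order elements removes one inversion and no swap can remove more).
Count inversions — for each element, later elements that are smaller:
9: none → 0
17: 11 → 1
11: none → 0
18: none → 0
20: none → 0
27: 24 → 1
24: none → 0
29: none → 0
37: none → 0
Total inversions: 0 + 1 + 0 + 0 + 0 + 1 + 0 + 0 + 0 = 2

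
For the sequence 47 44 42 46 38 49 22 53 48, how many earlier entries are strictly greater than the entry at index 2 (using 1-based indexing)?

The element at index 2 is 44.
Elements before it: 47
Those larger than 44: 47

1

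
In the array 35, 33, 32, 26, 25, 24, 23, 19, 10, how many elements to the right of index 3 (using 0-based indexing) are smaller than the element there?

The element at index 3 is 26.
Elements after it: 25, 24, 23, 19, 10
Those smaller than 26: 25, 24, 23, 19, 10

5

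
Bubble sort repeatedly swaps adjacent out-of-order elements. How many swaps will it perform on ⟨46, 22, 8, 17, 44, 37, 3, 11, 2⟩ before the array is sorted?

27 swaps

Minimum adjacent swaps = number of inversions (each swap of adjacent out-of-order elements removes one inversion and no swap can remove more).
Count inversions — for each element, later elements that are smaller:
46: 22, 8, 17, 44, 37, 3, 11, 2 → 8
22: 8, 17, 3, 11, 2 → 5
8: 3, 2 → 2
17: 3, 11, 2 → 3
44: 37, 3, 11, 2 → 4
37: 3, 11, 2 → 3
3: 2 → 1
11: 2 → 1
2: none → 0
Total inversions: 8 + 5 + 2 + 3 + 4 + 3 + 1 + 1 + 0 = 27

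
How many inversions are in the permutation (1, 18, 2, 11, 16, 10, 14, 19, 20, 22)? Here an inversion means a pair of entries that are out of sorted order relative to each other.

There are 8 out-of-order pairs.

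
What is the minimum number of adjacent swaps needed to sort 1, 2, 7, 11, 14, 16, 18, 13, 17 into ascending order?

Each adjacent swap fixes exactly one inversion, so the minimum swap count equals the number of inversions.
Count inversions — for each element, later elements that are smaller:
1: none → 0
2: none → 0
7: none → 0
11: none → 0
14: 13 → 1
16: 13 → 1
18: 13, 17 → 2
13: none → 0
17: none → 0
Total inversions: 0 + 0 + 0 + 0 + 1 + 1 + 2 + 0 + 0 = 4

There are 4 swaps.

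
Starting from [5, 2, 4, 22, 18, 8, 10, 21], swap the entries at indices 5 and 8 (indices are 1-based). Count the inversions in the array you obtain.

There are 9 inversions.

Positions 5 and 8 hold 18 and 21; after swapping, the array is [5, 2, 4, 22, 21, 8, 10, 18].
For each element, count later entries that are smaller:
5: 2
2: 0
4: 0
22: 4
21: 3
8: 0
10: 0
18: 0
Sum: 2 + 0 + 0 + 4 + 3 + 0 + 0 + 0 = 9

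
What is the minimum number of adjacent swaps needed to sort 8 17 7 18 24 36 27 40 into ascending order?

3

Each adjacent swap fixes exactly one inversion, so the minimum swap count equals the number of inversions.
Count inversions — for each element, later elements that are smaller:
8: 7 → 1
17: 7 → 1
7: none → 0
18: none → 0
24: none → 0
36: 27 → 1
27: none → 0
40: none → 0
Total inversions: 1 + 1 + 0 + 0 + 0 + 1 + 0 + 0 = 3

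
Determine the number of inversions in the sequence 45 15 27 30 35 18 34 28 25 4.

29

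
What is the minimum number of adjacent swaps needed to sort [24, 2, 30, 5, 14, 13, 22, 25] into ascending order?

Each adjacent swap fixes exactly one inversion, so the minimum swap count equals the number of inversions.
Count inversions — for each element, later elements that are smaller:
24: 2, 5, 14, 13, 22 → 5
2: none → 0
30: 5, 14, 13, 22, 25 → 5
5: none → 0
14: 13 → 1
13: none → 0
22: none → 0
25: none → 0
Total inversions: 5 + 0 + 5 + 0 + 1 + 0 + 0 + 0 = 11

11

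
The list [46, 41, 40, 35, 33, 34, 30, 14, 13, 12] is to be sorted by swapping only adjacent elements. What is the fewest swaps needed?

The minimum number of adjacent swaps to sort an array equals its inversion count, since every such swap removes exactly one inversion.
Count inversions — for each element, later elements that are smaller:
46: 41, 40, 35, 33, 34, 30, 14, 13, 12 → 9
41: 40, 35, 33, 34, 30, 14, 13, 12 → 8
40: 35, 33, 34, 30, 14, 13, 12 → 7
35: 33, 34, 30, 14, 13, 12 → 6
33: 30, 14, 13, 12 → 4
34: 30, 14, 13, 12 → 4
30: 14, 13, 12 → 3
14: 13, 12 → 2
13: 12 → 1
12: none → 0
Total inversions: 9 + 8 + 7 + 6 + 4 + 4 + 3 + 2 + 1 + 0 = 44

Adjacent swaps: 44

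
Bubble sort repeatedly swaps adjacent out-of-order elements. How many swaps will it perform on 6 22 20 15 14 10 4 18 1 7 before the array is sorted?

Swaps: 32

Minimum adjacent swaps = number of inversions (each swap of adjacent out-of-order elements removes one inversion and no swap can remove more).
Count inversions — for each element, later elements that are smaller:
6: 4, 1 → 2
22: 20, 15, 14, 10, 4, 18, 1, 7 → 8
20: 15, 14, 10, 4, 18, 1, 7 → 7
15: 14, 10, 4, 1, 7 → 5
14: 10, 4, 1, 7 → 4
10: 4, 1, 7 → 3
4: 1 → 1
18: 1, 7 → 2
1: none → 0
7: none → 0
Total inversions: 2 + 8 + 7 + 5 + 4 + 3 + 1 + 2 + 0 + 0 = 32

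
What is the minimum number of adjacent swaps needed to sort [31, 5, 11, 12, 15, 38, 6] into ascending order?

Minimum adjacent swaps = number of inversions (each swap of adjacent out-of-order elements removes one inversion and no swap can remove more).
Count inversions — for each element, later elements that are smaller:
31: 5, 11, 12, 15, 6 → 5
5: none → 0
11: 6 → 1
12: 6 → 1
15: 6 → 1
38: 6 → 1
6: none → 0
Total inversions: 5 + 0 + 1 + 1 + 1 + 1 + 0 = 9

9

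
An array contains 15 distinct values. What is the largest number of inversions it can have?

105

The maximum occurs when the array is in strictly decreasing order: every one of the C(15, 2) pairs is inverted.
C(15, 2) = 15·14/2 = 105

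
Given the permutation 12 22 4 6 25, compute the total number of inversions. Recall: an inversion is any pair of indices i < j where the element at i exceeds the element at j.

Inversion pairs (indices are 1-based):
(1,3): 12 > 4
(1,4): 12 > 6
(2,3): 22 > 4
(2,4): 22 > 6
That's 4 pairs.

4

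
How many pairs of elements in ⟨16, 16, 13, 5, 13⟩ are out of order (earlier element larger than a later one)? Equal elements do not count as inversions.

7 inversions

Count, for each position, how many later elements it exceeds:
16 → 13, 5, 13 → 3
16 → 13, 5, 13 → 3
13 → 5 → 1
5 → none → 0
13 → none → 0
Sum: 3 + 3 + 1 + 0 + 0 = 7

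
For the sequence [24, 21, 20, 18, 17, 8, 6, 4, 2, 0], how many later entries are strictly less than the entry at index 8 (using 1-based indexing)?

2

The element at index 8 is 4.
Elements after it: 2, 0
Those smaller than 4: 2, 0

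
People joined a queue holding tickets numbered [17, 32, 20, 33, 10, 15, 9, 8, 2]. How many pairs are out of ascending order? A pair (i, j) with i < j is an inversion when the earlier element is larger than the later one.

Count, for each position, how many later elements it exceeds:
17 → 10, 15, 9, 8, 2 → 5
32 → 20, 10, 15, 9, 8, 2 → 6
20 → 10, 15, 9, 8, 2 → 5
33 → 10, 15, 9, 8, 2 → 5
10 → 9, 8, 2 → 3
15 → 9, 8, 2 → 3
9 → 8, 2 → 2
8 → 2 → 1
2 → none → 0
Sum: 5 + 6 + 5 + 5 + 3 + 3 + 2 + 1 + 0 = 30

30 inversions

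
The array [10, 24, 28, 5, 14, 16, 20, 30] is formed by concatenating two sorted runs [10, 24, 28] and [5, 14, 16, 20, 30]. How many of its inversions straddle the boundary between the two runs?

For each element r of the right run, count left-run elements greater than r:
r = 5: 10, 24, 28 → 3
r = 14: 24, 28 → 2
r = 16: 24, 28 → 2
r = 20: 24, 28 → 2
r = 30: none → 0
Cross-inversions: 3 + 2 + 2 + 2 + 0 = 9

9 cross-inversions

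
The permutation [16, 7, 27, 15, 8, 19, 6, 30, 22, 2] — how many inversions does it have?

24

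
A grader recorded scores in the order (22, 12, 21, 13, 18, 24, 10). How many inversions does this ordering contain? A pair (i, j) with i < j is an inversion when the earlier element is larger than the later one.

12 out-of-order pairs

Count, for each position, how many later elements it exceeds:
22 → 12, 21, 13, 18, 10 → 5
12 → 10 → 1
21 → 13, 18, 10 → 3
13 → 10 → 1
18 → 10 → 1
24 → 10 → 1
10 → none → 0
Sum: 5 + 1 + 3 + 1 + 1 + 1 + 0 = 12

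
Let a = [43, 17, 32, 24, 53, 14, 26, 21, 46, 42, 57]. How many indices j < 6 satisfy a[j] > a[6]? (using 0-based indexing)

The element at index 6 is 26.
Elements before it: 43, 17, 32, 24, 53, 14
Those larger than 26: 43, 32, 53

3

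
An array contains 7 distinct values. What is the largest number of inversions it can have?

21 inversions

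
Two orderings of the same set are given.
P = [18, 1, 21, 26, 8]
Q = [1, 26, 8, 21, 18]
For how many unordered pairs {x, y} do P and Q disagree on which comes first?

6 disagreeing pairs

Assign each item its position (1..5) in the first ordering, then rewrite the second ordering as that position sequence:
positions: 18→1, 1→2, 21→3, 26→4, 8→5
second ordering as positions: [2, 4, 5, 3, 1]
Discordant pairs = inversions in this position sequence.
2: 1 → 1
4: 3, 1 → 2
5: 3, 1 → 2
3: 1 → 1
1: 0
Total: 1 + 2 + 2 + 1 + 0 = 6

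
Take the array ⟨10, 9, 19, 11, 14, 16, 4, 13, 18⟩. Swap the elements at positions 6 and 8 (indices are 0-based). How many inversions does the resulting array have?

Positions 6 and 8 hold 4 and 18; after swapping, the array is [10, 9, 19, 11, 14, 16, 18, 13, 4].
Sweep left to right; for each value list the smaller values that follow it:
10: 2
9: 1
19: 6
11: 1
14: 2
16: 2
18: 2
13: 1
4: 0
Sum: 2 + 1 + 6 + 1 + 2 + 2 + 2 + 1 + 0 = 17

17 inversions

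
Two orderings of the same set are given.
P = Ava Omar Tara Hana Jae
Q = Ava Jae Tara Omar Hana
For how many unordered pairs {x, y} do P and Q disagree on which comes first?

4 disagreeing pairs

Assign each item its position (1..5) in the first ordering, then rewrite the second ordering as that position sequence:
positions: Ava→1, Omar→2, Tara→3, Hana→4, Jae→5
second ordering as positions: [1, 5, 3, 2, 4]
Discordant pairs = inversions in this position sequence.
1: 0
5: 3, 2, 4 → 3
3: 2 → 1
2: 0
4: 0
Total: 0 + 3 + 1 + 0 + 0 = 4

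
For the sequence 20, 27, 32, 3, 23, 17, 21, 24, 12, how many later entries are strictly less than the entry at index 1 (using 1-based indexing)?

3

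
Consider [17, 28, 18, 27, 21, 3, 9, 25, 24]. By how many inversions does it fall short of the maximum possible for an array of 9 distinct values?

17 inversions short

Maximum inversions for 9 distinct elements is C(9, 2) = 9·8/2 = 36.
Current inversions — for each element, count later smaller elements:
17: 2
28: 7
18: 2
27: 5
21: 2
3: 0
9: 0
25: 1
24: 0
Current total: 2 + 7 + 2 + 5 + 2 + 0 + 0 + 1 + 0 = 19
Shortfall: 36 − 19 = 17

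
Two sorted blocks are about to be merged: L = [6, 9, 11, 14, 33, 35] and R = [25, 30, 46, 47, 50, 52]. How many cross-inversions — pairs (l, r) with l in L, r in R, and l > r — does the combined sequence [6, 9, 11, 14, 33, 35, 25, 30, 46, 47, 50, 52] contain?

4 split inversions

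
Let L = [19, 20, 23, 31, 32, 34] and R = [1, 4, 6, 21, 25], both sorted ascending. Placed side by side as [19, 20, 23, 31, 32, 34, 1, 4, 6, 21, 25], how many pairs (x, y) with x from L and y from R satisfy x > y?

For each element r of the right run, count left-run elements greater than r:
r = 1: 19, 20, 23, 31, 32, 34 → 6
r = 4: 19, 20, 23, 31, 32, 34 → 6
r = 6: 19, 20, 23, 31, 32, 34 → 6
r = 21: 23, 31, 32, 34 → 4
r = 25: 31, 32, 34 → 3
Cross-inversions: 6 + 6 + 6 + 4 + 3 = 25

25 cross-inversions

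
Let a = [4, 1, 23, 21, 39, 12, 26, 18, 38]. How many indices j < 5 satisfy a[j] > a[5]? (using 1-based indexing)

The element at index 5 is 39.
Elements before it: 4, 1, 23, 21
None of them are larger than 39.

0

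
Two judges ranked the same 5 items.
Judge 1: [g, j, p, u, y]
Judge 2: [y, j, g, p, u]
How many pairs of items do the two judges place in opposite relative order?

5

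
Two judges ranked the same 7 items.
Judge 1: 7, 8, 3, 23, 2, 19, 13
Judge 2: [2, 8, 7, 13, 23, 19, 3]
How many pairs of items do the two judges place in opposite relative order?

10

Assign each item its position (1..7) in the first ordering, then rewrite the second ordering as that position sequence:
positions: 7→1, 8→2, 3→3, 23→4, 2→5, 19→6, 13→7
second ordering as positions: [5, 2, 1, 7, 4, 6, 3]
Discordant pairs = inversions in this position sequence.
5: 2, 1, 4, 3 → 4
2: 1 → 1
1: 0
7: 4, 6, 3 → 3
4: 3 → 1
6: 3 → 1
3: 0
Total: 4 + 1 + 0 + 3 + 1 + 1 + 0 = 10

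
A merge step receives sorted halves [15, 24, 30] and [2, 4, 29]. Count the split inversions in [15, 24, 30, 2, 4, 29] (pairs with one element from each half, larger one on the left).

Cross-inversions: 7

Take each right-half value and tally the left-half values above it:
r = 2: 15, 24, 30 → 3
r = 4: 15, 24, 30 → 3
r = 29: 30 → 1
Cross-inversions: 3 + 3 + 1 = 7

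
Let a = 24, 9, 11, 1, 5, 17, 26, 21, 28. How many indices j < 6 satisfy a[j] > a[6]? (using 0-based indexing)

The element at index 6 is 26.
Elements before it: 24, 9, 11, 1, 5, 17
None of them are larger than 26.

0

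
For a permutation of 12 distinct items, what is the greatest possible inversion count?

66

A reversed (strictly descending) arrangement makes every pair an inversion, giving C(12, 2) inversions.
C(12, 2) = 12·11/2 = 66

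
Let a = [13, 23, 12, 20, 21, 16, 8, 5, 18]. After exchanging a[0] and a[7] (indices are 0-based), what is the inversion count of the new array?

18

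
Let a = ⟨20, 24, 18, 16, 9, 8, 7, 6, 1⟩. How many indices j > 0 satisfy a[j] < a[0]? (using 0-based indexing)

7

The element at index 0 is 20.
Elements after it: 24, 18, 16, 9, 8, 7, 6, 1
Those smaller than 20: 18, 16, 9, 8, 7, 6, 1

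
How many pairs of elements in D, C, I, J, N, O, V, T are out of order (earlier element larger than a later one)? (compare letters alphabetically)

Count, for each position, how many later elements it exceeds:
D → C → 1
C → none → 0
I → none → 0
J → none → 0
N → none → 0
O → none → 0
V → T → 1
T → none → 0
Sum: 1 + 0 + 0 + 0 + 0 + 0 + 1 + 0 = 2

2 inversions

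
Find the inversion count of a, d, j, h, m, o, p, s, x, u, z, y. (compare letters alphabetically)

Element-by-element contributions:
a: 0
d: 0
j: 1
h: 0
m: 0
o: 0
p: 0
s: 0
x: 1
u: 0
z: 1
y: 0
Sum: 0 + 0 + 1 + 0 + 0 + 0 + 0 + 0 + 1 + 0 + 1 + 0 = 3

3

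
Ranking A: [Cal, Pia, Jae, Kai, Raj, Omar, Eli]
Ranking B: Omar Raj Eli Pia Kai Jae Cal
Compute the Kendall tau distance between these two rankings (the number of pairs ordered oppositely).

17

Assign each item its position (1..7) in the first ordering, then rewrite the second ordering as that position sequence:
positions: Cal→1, Pia→2, Jae→3, Kai→4, Raj→5, Omar→6, Eli→7
second ordering as positions: [6, 5, 7, 2, 4, 3, 1]
Discordant pairs = inversions in this position sequence.
6: 5, 2, 4, 3, 1 → 5
5: 2, 4, 3, 1 → 4
7: 2, 4, 3, 1 → 4
2: 1 → 1
4: 3, 1 → 2
3: 1 → 1
1: 0
Total: 5 + 4 + 4 + 1 + 2 + 1 + 0 = 17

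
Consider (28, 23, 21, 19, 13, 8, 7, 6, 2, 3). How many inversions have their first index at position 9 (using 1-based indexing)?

0

The element at index 9 is 2.
Elements after it: 3
None of them are smaller than 2.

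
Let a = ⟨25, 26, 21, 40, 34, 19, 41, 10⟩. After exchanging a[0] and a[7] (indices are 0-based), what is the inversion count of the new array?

Positions 0 and 7 hold 25 and 10; after swapping, the array is [10, 26, 21, 40, 34, 19, 41, 25].
Element-by-element contributions:
10 → none → 0
26 → 21, 19, 25 → 3
21 → 19 → 1
40 → 34, 19, 25 → 3
34 → 19, 25 → 2
19 → none → 0
41 → 25 → 1
25 → none → 0
Sum: 0 + 3 + 1 + 3 + 2 + 0 + 1 + 0 = 10

There are 10 inversions.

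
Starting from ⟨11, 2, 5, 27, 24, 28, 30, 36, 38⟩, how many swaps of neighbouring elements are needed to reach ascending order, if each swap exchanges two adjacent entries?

Each adjacent swap fixes exactly one inversion, so the minimum swap count equals the number of inversions.
Count inversions — for each element, later elements that are smaller:
11: 2, 5 → 2
2: none → 0
5: none → 0
27: 24 → 1
24: none → 0
28: none → 0
30: none → 0
36: none → 0
38: none → 0
Total inversions: 2 + 0 + 0 + 1 + 0 + 0 + 0 + 0 + 0 = 3

3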